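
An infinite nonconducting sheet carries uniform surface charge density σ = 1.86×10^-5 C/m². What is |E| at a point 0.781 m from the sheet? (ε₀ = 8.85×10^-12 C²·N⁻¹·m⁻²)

E = 1.05e6 N/C

Choose a cylindrical pillbox piercing the sheet, end faces (area A) parallel to it.
Flux Φ = 2EA and Q_enc = σA, so 2EA = σA/ε₀ ⇒ E = |σ|/(2ε₀), independent of distance.
E = |σ|/(2ε₀) = (1.86×10^-5)/(2·8.85×10^-12) = 1.05e6 N/C.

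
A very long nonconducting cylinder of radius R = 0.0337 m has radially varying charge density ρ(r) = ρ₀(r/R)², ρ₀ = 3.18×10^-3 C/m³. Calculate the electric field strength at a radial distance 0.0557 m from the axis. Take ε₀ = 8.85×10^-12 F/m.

Coaxial Gaussian cylinder, radius r = 0.0557 m, length L (r > R, full charge per length enclosed).
λ_enc = 2π ∫₀^R ρ₀(r'/R)^2 r' dr' = 2πρ₀R²/4 = 5.673e-6 C/m.
Gauss's law: E·2πrL = λ_enc L/ε₀.
E = |λ_enc|/(2πε₀r) = (5.673e-6)/(2π·8.85×10^-12·0.0557) = 1.83×10^6 N/C.

E ≈ 1.83×10^6 N/C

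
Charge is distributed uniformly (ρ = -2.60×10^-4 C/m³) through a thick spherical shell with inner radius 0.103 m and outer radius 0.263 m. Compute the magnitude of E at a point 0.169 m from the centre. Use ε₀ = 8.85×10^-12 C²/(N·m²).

Use a concentric Gaussian sphere at r = 0.169 m (within the shell material, 0.103 m < r < 0.263 m).
Enclosed charge is the volume from a to r: Q_enc = (4π/3)ρ(r³ − a³) = -4.067×10^-6 C.
Applying ∮E·dA = Q_enc/ε₀ with Φ = E(4πr²):
E = |Q_enc|/(4πε₀r²) = (4.067×10^-6)/(4π·8.85×10^-12·(0.169)²) = 1.28e6 N/C.

1.28e6 V/m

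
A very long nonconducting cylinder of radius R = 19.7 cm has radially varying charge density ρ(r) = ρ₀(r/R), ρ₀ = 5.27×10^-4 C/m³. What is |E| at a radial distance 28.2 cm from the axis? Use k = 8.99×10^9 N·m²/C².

By cylindrical symmetry E is radial; use a coaxial Gaussian cylinder of radius 28.2 cm and length L (r > R, full charge per length enclosed).
λ_enc = 2π ∫₀^R ρ₀(r'/R)^1 r' dr' = 2πρ₀R²/3 = 4.284×10^-5 C/m.
By Gauss's law (flux through the curved wall only), E·2πrL = λ_enc L/ε₀.
E = 2k|λ_enc|/r = 2(8.99×10^9)(4.284×10^-5)/(0.282) = 2.73×10^6 N/C.

2.73×10^6 N/C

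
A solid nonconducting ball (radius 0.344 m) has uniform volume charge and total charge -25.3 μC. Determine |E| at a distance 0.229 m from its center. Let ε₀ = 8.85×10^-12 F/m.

Take a concentric spherical Gaussian surface of radius r = 0.229 m (r < R).
Only the charge within r is enclosed: Q_enc = Q·(r/R)³ = (-25.3 μC)·(0.229 m/0.344 m)³ = -7.464×10^-6 C.
Gauss's law: E·4πr² = Q_enc/ε₀.
E = |Q_enc|/(4πε₀r²) = (7.464×10^-6)/(4π·8.85×10^-12·(0.229)²) = 1.28×10^6 N/C.

1.28×10^6 N/C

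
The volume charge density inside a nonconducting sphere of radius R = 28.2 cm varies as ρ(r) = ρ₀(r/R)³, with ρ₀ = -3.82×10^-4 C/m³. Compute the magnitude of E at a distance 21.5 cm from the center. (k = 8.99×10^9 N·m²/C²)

|E| ≈ 6.85×10^5 N/C

Symmetry ⇒ E = E(r) r̂. Gaussian sphere of radius r = 21.5 cm (r < R).
Q_enc = ∫₀^r ρ(r')·4πr'² dr' = (4πρ₀/R³) ∫₀^r r'^5 dr' = 4πρ₀ r^6/(6·R³) = -3.524×10^-6 C.
By Gauss's law, ∮E·dA = E·4πr² = Q_enc/ε₀.
E = k|Q_enc|/r² = (8.99×10^9)(3.524×10^-6)/(0.215)² = 6.85×10^5 N/C.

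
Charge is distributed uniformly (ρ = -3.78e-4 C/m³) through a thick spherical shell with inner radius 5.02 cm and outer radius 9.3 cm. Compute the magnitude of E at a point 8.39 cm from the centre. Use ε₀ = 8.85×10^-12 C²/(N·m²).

E = 9.39×10^5 N/C

Take a concentric spherical Gaussian surface of radius r = 8.39 cm (within the shell material, 5.02 cm < r < 9.3 cm).
Only the shell between 5.02 cm and r is enclosed: Q_enc = ρ·(4π/3)(r³ − a³) = (-3.78e-4)·(4π/3)·((0.0839)³ − (0.0502)³) = -7.348e-7 C.
Since E is radial and uniform over the Gaussian sphere, Φ = E·4πr² = Q_enc/ε₀.
E = |Q_enc|/(4πε₀r²) = (7.348×10^-7)/(4π·8.85×10^-12·(0.0839)²) = 9.39e5 N/C.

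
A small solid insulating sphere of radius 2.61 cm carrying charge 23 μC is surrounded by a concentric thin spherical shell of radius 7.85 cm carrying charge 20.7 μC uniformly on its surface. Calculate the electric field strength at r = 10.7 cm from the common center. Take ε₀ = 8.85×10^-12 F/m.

E = 3.43×10^7 N/C

Use a concentric Gaussian sphere at r = 10.7 cm (r > 7.85 cm, enclosing both).
Q_enc = (23 μC) + (20.7 μC) = 4.37×10^-5 C.
By Gauss's law, ∮E·dA = E·4πr² = Q_enc/ε₀.
E = |Q_enc|/(4πε₀r²) = (4.37×10^-5)/(4π·8.85×10^-12·(0.107)²) = 3.43e7 N/C.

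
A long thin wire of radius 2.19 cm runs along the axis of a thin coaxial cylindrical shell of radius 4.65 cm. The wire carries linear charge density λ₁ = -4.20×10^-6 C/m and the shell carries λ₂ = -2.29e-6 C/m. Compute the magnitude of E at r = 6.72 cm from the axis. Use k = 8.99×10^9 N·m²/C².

Take a coaxial cylindrical Gaussian surface of radius r = 6.72 cm and length L (r > 4.65 cm, enclosing both).
λ_enc = λ₁ + λ₂ = (-4.20×10^-6) + (-2.29e-6) = -6.49e-6 C/m.
By Gauss's law (flux through the curved wall only), E·2πrL = λ_enc L/ε₀.
E = 2k|λ_enc|/r = 2(8.99×10^9)(6.49×10^-6)/(0.0672) = 1.74×10^6 N/C.

E ≈ 1.74×10^6 V/m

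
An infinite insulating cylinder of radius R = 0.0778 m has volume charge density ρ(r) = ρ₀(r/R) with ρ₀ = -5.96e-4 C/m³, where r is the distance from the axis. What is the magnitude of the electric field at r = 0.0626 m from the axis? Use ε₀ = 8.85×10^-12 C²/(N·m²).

|E| ≈ 1.13e6 N/C

Take a coaxial cylindrical Gaussian surface of radius r = 0.0626 m and length L (r < R).
Integrating ρ over the cross-section to radius r: λ_enc = (2πρ₀/R) ∫₀^r r'^2 dr' = 2πρ₀ r^3/(3·R) = -3.936e-6 C/m.
Since E is radial and uniform over the curved surface, Φ = E·2πrL = Q_enc/ε₀ = λ_enc L/ε₀.
E = |λ_enc|/(2πε₀r) = (3.936×10^-6)/(2π·8.85×10^-12·0.0626) = 1.13×10^6 N/C.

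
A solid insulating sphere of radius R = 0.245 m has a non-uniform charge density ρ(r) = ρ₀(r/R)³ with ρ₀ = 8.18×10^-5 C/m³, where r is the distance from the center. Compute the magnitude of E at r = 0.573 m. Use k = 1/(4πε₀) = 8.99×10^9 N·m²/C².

Symmetry ⇒ E = E(r) r̂. Gaussian sphere of radius r = 0.573 m (r > R, all charge enclosed).
Q_enc = 4π ∫₀^R ρ₀(r'/R)^3 r'² dr' = 4πρ₀R³/6 = 2.519×10^-6 C.
Since E is radial and uniform over the Gaussian sphere, Φ = E·4πr² = Q_enc/ε₀.
E = k|Q_enc|/r² = (8.99×10^9)(2.519×10^-6)/(0.573)² = 6.90×10^4 N/C.

|E| ≈ 6.90×10^4 N/C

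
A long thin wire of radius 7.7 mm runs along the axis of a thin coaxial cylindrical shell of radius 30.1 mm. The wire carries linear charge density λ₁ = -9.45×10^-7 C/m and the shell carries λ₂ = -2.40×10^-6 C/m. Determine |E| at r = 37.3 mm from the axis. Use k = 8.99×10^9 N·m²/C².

Coaxial Gaussian cylinder, radius r = 37.3 mm, length L (r > 30.1 mm, enclosing both).
λ_enc = λ₁ + λ₂ = (-9.45×10^-7) + (-2.40×10^-6) = -3.345e-6 C/m.
By Gauss's law (flux through the curved wall only), E·2πrL = λ_enc L/ε₀.
E = 2k|λ_enc|/r = 2(8.99×10^9)(3.345×10^-6)/(0.0373) = 1.61×10^6 N/C.

|E| ≈ 1.61×10^6 N/C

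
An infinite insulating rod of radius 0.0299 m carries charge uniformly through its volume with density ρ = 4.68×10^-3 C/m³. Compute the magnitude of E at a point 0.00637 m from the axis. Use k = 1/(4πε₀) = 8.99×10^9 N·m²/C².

By cylindrical symmetry E is radial; use a coaxial Gaussian cylinder of radius 0.00637 m and length L (r < R).
Charge inside radius r per length L is ρ·πr²·L, so λ_enc = ρπr² = 5.966e-7 C/m.
Since E is radial and uniform over the curved surface, Φ = E·2πrL = Q_enc/ε₀ = λ_enc L/ε₀.
E = 2k|λ_enc|/r = 2(8.99×10^9)(5.966×10^-7)/(0.00637) = 1.68×10^6 N/C.

|E| ≈ 1.68×10^6 N/C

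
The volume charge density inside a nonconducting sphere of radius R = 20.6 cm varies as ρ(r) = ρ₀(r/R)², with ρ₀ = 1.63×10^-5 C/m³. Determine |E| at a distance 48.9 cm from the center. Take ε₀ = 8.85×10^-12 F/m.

By spherical symmetry E is radial; choose a Gaussian sphere of radius r = 48.9 cm (r > R, all charge enclosed).
Q_enc = 4π ∫₀^R ρ₀(r'/R)^2 r'² dr' = 4πρ₀R³/5 = 3.581×10^-7 C.
By Gauss's law, ∮E·dA = E·4πr² = Q_enc/ε₀.
E = |Q_enc|/(4πε₀r²) = (3.581×10^-7)/(4π·8.85×10^-12·(0.489)²) = 1.35e4 N/C.

|E| ≈ 1.35×10^4 N/C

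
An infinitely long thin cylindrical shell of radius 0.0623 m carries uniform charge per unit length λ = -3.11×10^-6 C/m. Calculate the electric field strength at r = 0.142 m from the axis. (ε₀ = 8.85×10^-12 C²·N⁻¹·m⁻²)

3.94×10^5 N/C

Coaxial Gaussian cylinder, radius r = 0.142 m, length L (r > 0.0623 m).
The full line charge is enclosed: λ_enc = -3.11e-6 C/m.
By Gauss's law (flux through the curved wall only), E·2πrL = λ_enc L/ε₀.
E = |λ_enc|/(2πε₀r) = (3.11e-6)/(2π·8.85×10^-12·0.142) = 3.94×10^5 N/C.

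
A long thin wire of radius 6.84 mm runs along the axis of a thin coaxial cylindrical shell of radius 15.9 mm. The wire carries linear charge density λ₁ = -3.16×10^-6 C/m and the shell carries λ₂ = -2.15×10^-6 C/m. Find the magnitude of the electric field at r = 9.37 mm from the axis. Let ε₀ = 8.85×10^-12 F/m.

Coaxial Gaussian cylinder, radius r = 9.37 mm, length L (between the conductors, 6.84 mm < r < 15.9 mm).
The shell at 15.9 mm lies outside the Gaussian surface, so λ_enc = λ₁ = -3.16e-6 C/m.
Gauss's law: E·2πrL = λ_enc L/ε₀.
E = |λ_enc|/(2πε₀r) = (3.16×10^-6)/(2π·8.85×10^-12·0.00937) = 6.06e6 N/C.

E ≈ 6.06×10^6 V/m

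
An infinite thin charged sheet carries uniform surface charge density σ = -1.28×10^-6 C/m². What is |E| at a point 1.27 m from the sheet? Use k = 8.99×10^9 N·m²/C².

By planar symmetry E is perpendicular to the sheet and uniform; use a Gaussian pillbox with flat faces of area A on each side of the sheet.
Only the two end caps contribute flux: Φ = 2EA. With Q_enc = σA, Gauss's law gives E = |σ|/(2ε₀).
E = 2πk|σ| = 2π(8.99×10^9)(1.28×10^-6) = 7.23×10^4 N/C.

E = 7.23×10^4 V/m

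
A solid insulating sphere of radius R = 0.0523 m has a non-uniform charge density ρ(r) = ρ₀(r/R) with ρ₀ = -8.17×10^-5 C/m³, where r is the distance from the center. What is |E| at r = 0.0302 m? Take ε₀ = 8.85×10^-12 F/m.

Use a concentric Gaussian sphere at r = 0.0302 m (r < R).
Q_enc = ∫₀^r ρ(r')·4πr'² dr' = (4πρ₀/R) ∫₀^r r'^3 dr' = 4πρ₀ r^4/(4·R) = -4.082×10^-9 C.
Gauss's law: E·4πr² = Q_enc/ε₀.
E = |Q_enc|/(4πε₀r²) = (4.082e-9)/(4π·8.85×10^-12·(0.0302)²) = 4.02×10^4 N/C.

E = 4.02e4 N/C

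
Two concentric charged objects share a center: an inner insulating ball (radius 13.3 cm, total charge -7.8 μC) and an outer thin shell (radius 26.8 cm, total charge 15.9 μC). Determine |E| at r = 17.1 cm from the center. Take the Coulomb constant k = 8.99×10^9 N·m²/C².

Use a concentric Gaussian sphere at r = 17.1 cm (between the bodies, 13.3 cm < r < 26.8 cm).
Only the inner charge is enclosed; the outer shell contributes nothing inside itself. Q_enc = -7.8 μC = -7.80e-6 C.
Gauss's law: E·4πr² = Q_enc/ε₀.
E = k|Q_enc|/r² = (8.99×10^9)(7.80e-6)/(0.171)² = 2.40e6 N/C.

|E| ≈ 2.40×10^6 N/C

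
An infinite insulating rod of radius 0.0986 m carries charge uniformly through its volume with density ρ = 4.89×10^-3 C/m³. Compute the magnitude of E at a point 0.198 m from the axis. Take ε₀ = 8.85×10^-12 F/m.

1.36e7 N/C

Coaxial Gaussian cylinder, radius r = 0.198 m, length L (r > 0.0986 m, full cross-section enclosed).
λ_enc = ρ·πR² = (4.89e-3)π(0.0986)² = 1.494×10^-4 C/m.
Gauss's law: E·2πrL = λ_enc L/ε₀.
E = |λ_enc|/(2πε₀r) = (1.494e-4)/(2π·8.85×10^-12·0.198) = 1.36×10^7 N/C.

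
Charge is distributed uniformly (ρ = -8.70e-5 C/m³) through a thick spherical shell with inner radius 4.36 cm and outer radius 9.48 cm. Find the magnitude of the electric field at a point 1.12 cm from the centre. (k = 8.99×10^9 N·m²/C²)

|E| = 0 V/m

Take a concentric spherical Gaussian surface of radius r = 1.12 cm (r < 4.36 cm, inside the empty cavity).
No charge is enclosed, so by Gauss's law E·4πr² = 0 ⇒ E = 0.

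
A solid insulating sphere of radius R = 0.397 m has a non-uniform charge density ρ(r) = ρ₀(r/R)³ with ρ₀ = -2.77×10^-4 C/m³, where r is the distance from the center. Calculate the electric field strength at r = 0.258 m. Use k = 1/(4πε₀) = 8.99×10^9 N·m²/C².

E = 3.69×10^5 V/m

By spherical symmetry E is radial; choose a Gaussian sphere of radius r = 0.258 m (r < R).
Q_enc = ∫₀^r ρ(r')·4πr'² dr' = (4πρ₀/R³) ∫₀^r r'^5 dr' = 4πρ₀ r^6/(6·R³) = -2.735×10^-6 C.
Gauss's law: E·4πr² = Q_enc/ε₀.
E = k|Q_enc|/r² = (8.99×10^9)(2.735e-6)/(0.258)² = 3.69×10^5 N/C.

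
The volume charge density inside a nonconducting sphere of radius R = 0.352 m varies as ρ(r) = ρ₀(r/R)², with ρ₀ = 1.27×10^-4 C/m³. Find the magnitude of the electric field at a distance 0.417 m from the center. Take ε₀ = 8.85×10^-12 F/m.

Take a concentric spherical Gaussian surface of radius r = 0.417 m (r > R, all charge enclosed).
Q_enc = 4π ∫₀^R ρ₀(r'/R)^2 r'² dr' = 4πρ₀R³/5 = 1.392×10^-5 C.
Applying ∮E·dA = Q_enc/ε₀ with Φ = E(4πr²):
E = |Q_enc|/(4πε₀r²) = (1.392×10^-5)/(4π·8.85×10^-12·(0.417)²) = 7.20e5 N/C.

7.20×10^5 V/m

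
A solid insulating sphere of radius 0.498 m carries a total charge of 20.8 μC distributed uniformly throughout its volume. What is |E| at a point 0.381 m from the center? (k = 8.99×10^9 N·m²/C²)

|E| ≈ 5.77×10^5 N/C

Use a concentric Gaussian sphere at r = 0.381 m (r < R).
Only the charge within r is enclosed: Q_enc = Q·(r/R)³ = (20.8 μC)·(0.381 m/0.498 m)³ = 9.314×10^-6 C.
Since E is radial and uniform over the Gaussian sphere, Φ = E·4πr² = Q_enc/ε₀.
E = k|Q_enc|/r² = (8.99×10^9)(9.314×10^-6)/(0.381)² = 5.77×10^5 N/C.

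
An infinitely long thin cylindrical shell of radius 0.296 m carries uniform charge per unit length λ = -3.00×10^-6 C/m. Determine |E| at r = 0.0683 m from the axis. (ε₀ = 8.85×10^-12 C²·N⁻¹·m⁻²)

|E| = 0 V/m

Coaxial Gaussian cylinder, radius r = 0.0683 m, length L (r < 0.296 m, inside the shell).
No charge is enclosed, so Gauss's law gives E·2πrL = 0 ⇒ E = 0.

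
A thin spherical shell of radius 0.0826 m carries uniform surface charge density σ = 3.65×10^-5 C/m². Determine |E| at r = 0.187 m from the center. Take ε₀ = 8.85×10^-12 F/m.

|E| ≈ 8.05×10^5 N/C

Symmetry ⇒ E = E(r) r̂. Gaussian sphere of radius r = 0.187 m (r > 0.0826 m).
The entire shell is enclosed: Q_enc = σ·4πR² = (3.65×10^-5)·4π·(0.0826)² = 3.129e-6 C.
Gauss's law: E·4πr² = Q_enc/ε₀.
E = |Q_enc|/(4πε₀r²) = (3.129×10^-6)/(4π·8.85×10^-12·(0.187)²) = 8.05e5 N/C.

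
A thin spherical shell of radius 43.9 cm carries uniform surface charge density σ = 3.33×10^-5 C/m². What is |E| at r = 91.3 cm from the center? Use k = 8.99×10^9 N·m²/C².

Symmetry ⇒ E = E(r) r̂. Gaussian sphere of radius r = 91.3 cm (r > 43.9 cm).
The entire shell is enclosed: Q_enc = σ·4πR² = (3.33e-5)·4π·(0.439)² = 8.065×10^-5 C.
Applying ∮E·dA = Q_enc/ε₀ with Φ = E(4πr²):
E = k|Q_enc|/r² = (8.99×10^9)(8.065e-5)/(0.913)² = 8.70×10^5 N/C.

E = 8.70×10^5 N/C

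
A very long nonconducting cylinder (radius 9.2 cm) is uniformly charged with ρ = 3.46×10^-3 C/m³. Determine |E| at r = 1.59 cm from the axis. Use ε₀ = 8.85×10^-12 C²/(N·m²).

|E| = 3.11e6 N/C

Take a coaxial cylindrical Gaussian surface of radius r = 1.59 cm and length L (r < R).
Charge inside radius r per length L is ρ·πr²·L, so λ_enc = ρπr² = 2.748×10^-6 C/m.
Applying ∮E·dA = Q_enc/ε₀ with the end caps contributing no flux:
E = |λ_enc|/(2πε₀r) = (2.748×10^-6)/(2π·8.85×10^-12·0.0159) = 3.11×10^6 N/C.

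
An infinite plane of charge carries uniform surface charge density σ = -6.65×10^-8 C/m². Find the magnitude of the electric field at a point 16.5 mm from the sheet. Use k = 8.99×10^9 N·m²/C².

3.76e3 N/C

The symmetry is planar: E is normal to the sheet and the same magnitude on both sides. Take a pillbox straddling the sheet with end-cap area A.
Flux Φ = 2EA and Q_enc = σA, so 2EA = σA/ε₀ ⇒ E = |σ|/(2ε₀), independent of distance.
E = 2πk|σ| = 2π(8.99×10^9)(6.65e-8) = 3.76×10^3 N/C.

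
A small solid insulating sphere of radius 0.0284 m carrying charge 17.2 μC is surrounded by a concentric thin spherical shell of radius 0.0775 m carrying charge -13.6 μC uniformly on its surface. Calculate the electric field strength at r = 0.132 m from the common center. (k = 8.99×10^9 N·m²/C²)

By spherical symmetry E is radial; choose a Gaussian sphere of radius r = 0.132 m (r > 0.0775 m, enclosing both).
Q_enc = (17.2 μC) + (-13.6 μC) = 3.60e-6 C.
Applying ∮E·dA = Q_enc/ε₀ with Φ = E(4πr²):
E = k|Q_enc|/r² = (8.99×10^9)(3.60×10^-6)/(0.132)² = 1.86×10^6 N/C.

E = 1.86×10^6 N/C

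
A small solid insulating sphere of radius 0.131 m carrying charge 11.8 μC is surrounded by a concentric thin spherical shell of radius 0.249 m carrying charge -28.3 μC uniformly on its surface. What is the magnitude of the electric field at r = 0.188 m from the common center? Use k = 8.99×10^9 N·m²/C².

|E| = 3.00e6 N/C

Symmetry ⇒ E = E(r) r̂. Gaussian sphere of radius r = 0.188 m (between the bodies, 0.131 m < r < 0.249 m).
Only the inner charge is enclosed; the outer shell contributes nothing inside itself. Q_enc = 11.8 μC = 1.18×10^-5 C.
Gauss's law: E·4πr² = Q_enc/ε₀.
E = k|Q_enc|/r² = (8.99×10^9)(1.18×10^-5)/(0.188)² = 3.00×10^6 N/C.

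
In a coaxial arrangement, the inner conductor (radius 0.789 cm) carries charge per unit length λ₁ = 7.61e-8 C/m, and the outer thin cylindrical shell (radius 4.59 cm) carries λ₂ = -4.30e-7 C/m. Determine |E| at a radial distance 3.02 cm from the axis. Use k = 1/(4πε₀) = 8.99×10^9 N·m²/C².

|E| ≈ 4.53×10^4 V/m

By cylindrical symmetry E is radial; use a coaxial Gaussian cylinder of radius 3.02 cm and length L (between the conductors, 0.789 cm < r < 4.59 cm).
Only the inner wire is enclosed; the outer shell contributes nothing inside itself. λ_enc = λ₁ = 7.61×10^-8 C/m.
By Gauss's law (flux through the curved wall only), E·2πrL = λ_enc L/ε₀.
E = 2k|λ_enc|/r = 2(8.99×10^9)(7.61×10^-8)/(0.0302) = 4.53×10^4 N/C.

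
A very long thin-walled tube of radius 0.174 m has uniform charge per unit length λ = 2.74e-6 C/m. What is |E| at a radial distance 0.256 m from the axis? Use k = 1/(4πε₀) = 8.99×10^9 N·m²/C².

By cylindrical symmetry E is radial; use a coaxial Gaussian cylinder of radius 0.256 m and length L (r > 0.174 m).
The full line charge is enclosed: λ_enc = 2.74×10^-6 C/m.
By Gauss's law (flux through the curved wall only), E·2πrL = λ_enc L/ε₀.
E = 2k|λ_enc|/r = 2(8.99×10^9)(2.74×10^-6)/(0.256) = 1.92e5 N/C.

1.92×10^5 V/m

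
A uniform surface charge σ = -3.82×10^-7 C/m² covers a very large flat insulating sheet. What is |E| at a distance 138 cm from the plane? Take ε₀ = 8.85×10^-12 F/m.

The symmetry is planar: E is normal to the sheet and the same magnitude on both sides. Take a pillbox straddling the sheet with end-cap area A.
Flux Φ = 2EA and Q_enc = σA, so 2EA = σA/ε₀ ⇒ E = |σ|/(2ε₀), independent of distance.
E = |σ|/(2ε₀) = (3.82×10^-7)/(2·8.85×10^-12) = 2.16e4 N/C.

E = 2.16×10^4 N/C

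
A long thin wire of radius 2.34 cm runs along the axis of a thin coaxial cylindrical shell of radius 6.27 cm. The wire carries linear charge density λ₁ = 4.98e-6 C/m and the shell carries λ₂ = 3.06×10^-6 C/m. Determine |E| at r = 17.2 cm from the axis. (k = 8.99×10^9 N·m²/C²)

|E| ≈ 8.40×10^5 N/C

Coaxial Gaussian cylinder, radius r = 17.2 cm, length L (r > 6.27 cm, enclosing both).
λ_enc = λ₁ + λ₂ = (4.98e-6) + (3.06e-6) = 8.04e-6 C/m.
By Gauss's law (flux through the curved wall only), E·2πrL = λ_enc L/ε₀.
E = 2k|λ_enc|/r = 2(8.99×10^9)(8.04×10^-6)/(0.172) = 8.40×10^5 N/C.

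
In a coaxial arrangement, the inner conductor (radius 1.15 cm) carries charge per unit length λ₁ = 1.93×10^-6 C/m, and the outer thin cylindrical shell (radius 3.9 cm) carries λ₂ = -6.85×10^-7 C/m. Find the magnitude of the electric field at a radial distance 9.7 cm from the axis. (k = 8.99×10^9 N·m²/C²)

2.31×10^5 N/C

Choose a coaxial cylinder of radius r = 9.7 cm (arbitrary length L) as the Gaussian surface (r > 3.9 cm, enclosing both).
λ_enc = λ₁ + λ₂ = (1.93×10^-6) + (-6.85×10^-7) = 1.245×10^-6 C/m.
By Gauss's law (flux through the curved wall only), E·2πrL = λ_enc L/ε₀.
E = 2k|λ_enc|/r = 2(8.99×10^9)(1.245×10^-6)/(0.097) = 2.31e5 N/C.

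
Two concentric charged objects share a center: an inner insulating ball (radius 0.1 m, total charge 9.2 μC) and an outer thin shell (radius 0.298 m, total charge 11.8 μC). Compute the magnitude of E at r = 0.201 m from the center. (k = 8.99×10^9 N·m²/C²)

E ≈ 2.05×10^6 N/C

Take a concentric spherical Gaussian surface of radius r = 0.201 m (between the bodies, 0.1 m < r < 0.298 m).
Only the inner charge is enclosed; the outer shell contributes nothing inside itself. Q_enc = 9.2 μC = 9.20×10^-6 C.
Since E is radial and uniform over the Gaussian sphere, Φ = E·4πr² = Q_enc/ε₀.
E = k|Q_enc|/r² = (8.99×10^9)(9.20×10^-6)/(0.201)² = 2.05×10^6 N/C.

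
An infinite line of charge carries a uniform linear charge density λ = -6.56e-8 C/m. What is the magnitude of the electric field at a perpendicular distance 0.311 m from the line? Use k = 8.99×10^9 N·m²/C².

By cylindrical symmetry E is radial; use a coaxial Gaussian cylinder of radius 0.311 m and length L.
Q_enc = λL, so λ_enc = -6.56e-8 C/m.
Applying ∮E·dA = Q_enc/ε₀ with the end caps contributing no flux:
E = 2k|λ_enc|/r = 2(8.99×10^9)(6.56e-8)/(0.311) = 3.79×10^3 N/C.

E = 3.79e3 N/C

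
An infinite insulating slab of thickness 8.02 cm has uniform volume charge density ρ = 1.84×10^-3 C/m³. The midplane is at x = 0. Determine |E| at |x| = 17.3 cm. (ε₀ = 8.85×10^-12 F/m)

E = 8.34×10^6 N/C

The point |x| = 17.3 cm lies outside the slab (half-thickness 0.0401 m). A symmetric pillbox spanning the full slab encloses Q_enc = ρ·d·A.
Flux = 2EA ⇒ E = |ρ|d/(2ε₀), independent of distance outside.
E = (1.84e-3)(0.0802)/(2·8.85×10^-12) = 8.34×10^6 N/C.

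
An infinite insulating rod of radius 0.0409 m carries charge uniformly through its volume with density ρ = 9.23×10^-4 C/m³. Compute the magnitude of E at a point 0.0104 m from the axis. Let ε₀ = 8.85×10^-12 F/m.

5.42×10^5 V/m

Coaxial Gaussian cylinder, radius r = 0.0104 m, length L (r < R).
Enclosed charge per unit length: λ_enc = ρ·πr² = (9.23×10^-4)π(0.0104)² = 3.136e-7 C/m.
By Gauss's law (flux through the curved wall only), E·2πrL = λ_enc L/ε₀.
E = |λ_enc|/(2πε₀r) = (3.136e-7)/(2π·8.85×10^-12·0.0104) = 5.42×10^5 N/C.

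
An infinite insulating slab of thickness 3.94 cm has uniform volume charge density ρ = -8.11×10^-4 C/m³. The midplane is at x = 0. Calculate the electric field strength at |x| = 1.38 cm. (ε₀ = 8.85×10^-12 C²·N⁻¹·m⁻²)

By symmetry E is perpendicular to the slab. A Gaussian pillbox from −1.38 cm to +1.38 cm (face area A) lies entirely within the slab.
Q_enc = ρ·(2x)·A and flux = 2EA, so 2EA = 2ρxA/ε₀ ⇒ E = |ρ|x/ε₀.
E = (8.11×10^-4)(0.0138)/(8.85×10^-12) = 1.26e6 N/C.

E = 1.26e6 V/m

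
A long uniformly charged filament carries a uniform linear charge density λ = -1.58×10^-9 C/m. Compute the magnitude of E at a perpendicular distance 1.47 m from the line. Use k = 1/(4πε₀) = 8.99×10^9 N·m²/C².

By cylindrical symmetry E is radial; use a coaxial Gaussian cylinder of radius 1.47 m and length L.
Q_enc = λL, so λ_enc = -1.58×10^-9 C/m.
Since E is radial and uniform over the curved surface, Φ = E·2πrL = Q_enc/ε₀ = λ_enc L/ε₀.
E = 2k|λ_enc|/r = 2(8.99×10^9)(1.58e-9)/(1.47) = 19.3 N/C.

E ≈ 19.3 N/C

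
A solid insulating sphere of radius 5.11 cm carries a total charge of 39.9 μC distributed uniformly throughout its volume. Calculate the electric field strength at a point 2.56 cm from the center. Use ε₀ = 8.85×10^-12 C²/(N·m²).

By spherical symmetry E is radial; choose a Gaussian sphere of radius r = 2.56 cm (r < R).
For a uniform sphere the enclosed fraction is (r/R)³, so Q_enc = (39.9 μC)(0.0256/0.0511)³ = 5.017×10^-6 C.
By Gauss's law, ∮E·dA = E·4πr² = Q_enc/ε₀.
E = |Q_enc|/(4πε₀r²) = (5.017×10^-6)/(4π·8.85×10^-12·(0.0256)²) = 6.88×10^7 N/C.

6.88×10^7 V/m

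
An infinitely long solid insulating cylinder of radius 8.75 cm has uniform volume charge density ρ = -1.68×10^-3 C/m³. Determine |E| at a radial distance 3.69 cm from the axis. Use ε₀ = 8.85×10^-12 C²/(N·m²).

E = 3.50×10^6 N/C

By cylindrical symmetry E is radial; use a coaxial Gaussian cylinder of radius 3.69 cm and length L (r < R).
Charge inside radius r per length L is ρ·πr²·L, so λ_enc = ρπr² = -7.186×10^-6 C/m.
Applying ∮E·dA = Q_enc/ε₀ with the end caps contributing no flux:
E = |λ_enc|/(2πε₀r) = (7.186e-6)/(2π·8.85×10^-12·0.0369) = 3.50×10^6 N/C.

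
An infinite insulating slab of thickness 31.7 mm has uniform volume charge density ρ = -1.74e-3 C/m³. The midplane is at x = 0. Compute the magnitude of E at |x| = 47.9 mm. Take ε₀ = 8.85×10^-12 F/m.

The point |x| = 47.9 mm lies outside the slab (half-thickness 0.01585 m). A symmetric pillbox spanning the full slab encloses Q_enc = ρ·d·A.
Flux = 2EA ⇒ E = |ρ|d/(2ε₀), independent of distance outside.
E = (1.74×10^-3)(0.0317)/(2·8.85×10^-12) = 3.12×10^6 N/C.

|E| = 3.12×10^6 V/m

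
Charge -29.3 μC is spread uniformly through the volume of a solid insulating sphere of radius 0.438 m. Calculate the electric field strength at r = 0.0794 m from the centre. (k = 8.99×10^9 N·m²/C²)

Use a concentric Gaussian sphere at r = 0.0794 m (r < R).
Only the charge within r is enclosed: Q_enc = Q·(r/R)³ = (-29.3 μC)·(0.0794 m/0.438 m)³ = -1.745×10^-7 C.
By Gauss's law, ∮E·dA = E·4πr² = Q_enc/ε₀.
E = k|Q_enc|/r² = (8.99×10^9)(1.745e-7)/(0.0794)² = 2.49e5 N/C.

|E| = 2.49×10^5 N/C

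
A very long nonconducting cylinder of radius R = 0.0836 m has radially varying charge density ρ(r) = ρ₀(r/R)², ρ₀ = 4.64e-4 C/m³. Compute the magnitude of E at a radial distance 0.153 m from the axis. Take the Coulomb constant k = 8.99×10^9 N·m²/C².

Take a coaxial cylindrical Gaussian surface of radius r = 0.153 m and length L (r > R, full charge per length enclosed).
λ_enc = 2π ∫₀^R ρ₀(r'/R)^2 r' dr' = 2πρ₀R²/4 = 5.094e-6 C/m.
Applying ∮E·dA = Q_enc/ε₀ with the end caps contributing no flux:
E = 2k|λ_enc|/r = 2(8.99×10^9)(5.094e-6)/(0.153) = 5.99×10^5 N/C.

5.99e5 V/m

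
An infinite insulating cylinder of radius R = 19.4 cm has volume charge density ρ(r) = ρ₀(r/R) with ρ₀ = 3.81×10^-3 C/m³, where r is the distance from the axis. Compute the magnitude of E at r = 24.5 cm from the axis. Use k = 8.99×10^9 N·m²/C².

By cylindrical symmetry E is radial; use a coaxial Gaussian cylinder of radius 24.5 cm and length L (r > R, full charge per length enclosed).
λ_enc = 2π ∫₀^R ρ₀(r'/R)^1 r' dr' = 2πρ₀R²/3 = 3.003×10^-4 C/m.
Gauss's law: E·2πrL = λ_enc L/ε₀.
E = 2k|λ_enc|/r = 2(8.99×10^9)(3.003e-4)/(0.245) = 2.20×10^7 N/C.

E = 2.20e7 V/m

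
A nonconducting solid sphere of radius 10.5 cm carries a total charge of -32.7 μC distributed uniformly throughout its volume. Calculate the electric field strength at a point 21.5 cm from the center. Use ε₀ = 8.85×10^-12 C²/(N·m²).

|E| = 6.36×10^6 N/C

By spherical symmetry E is radial; choose a Gaussian sphere of radius r = 21.5 cm (r > R, so the entire charge is enclosed).
Q_enc = -32.7 μC = -3.27e-5 C.
Applying ∮E·dA = Q_enc/ε₀ with Φ = E(4πr²):
E = |Q_enc|/(4πε₀r²) = (3.27×10^-5)/(4π·8.85×10^-12·(0.215)²) = 6.36×10^6 N/C.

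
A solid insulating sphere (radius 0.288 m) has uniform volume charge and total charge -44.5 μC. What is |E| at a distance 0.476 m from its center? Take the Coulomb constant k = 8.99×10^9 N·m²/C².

By spherical symmetry E is radial; choose a Gaussian sphere of radius r = 0.476 m (r > R, so the entire charge is enclosed).
Q_enc = -44.5 μC = -4.45×10^-5 C.
Since E is radial and uniform over the Gaussian sphere, Φ = E·4πr² = Q_enc/ε₀.
E = k|Q_enc|/r² = (8.99×10^9)(4.45×10^-5)/(0.476)² = 1.77e6 N/C.

1.77×10^6 N/C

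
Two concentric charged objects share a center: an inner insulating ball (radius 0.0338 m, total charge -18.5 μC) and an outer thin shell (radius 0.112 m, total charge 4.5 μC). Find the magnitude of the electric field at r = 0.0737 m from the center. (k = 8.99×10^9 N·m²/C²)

Take a concentric spherical Gaussian surface of radius r = 0.0737 m (between the bodies, 0.0338 m < r < 0.112 m).
The shell at 0.112 m lies outside the Gaussian surface, so Q_enc = -18.5 μC = -1.85×10^-5 C.
Applying ∮E·dA = Q_enc/ε₀ with Φ = E(4πr²):
E = k|Q_enc|/r² = (8.99×10^9)(1.85×10^-5)/(0.0737)² = 3.06×10^7 N/C.

|E| = 3.06e7 N/C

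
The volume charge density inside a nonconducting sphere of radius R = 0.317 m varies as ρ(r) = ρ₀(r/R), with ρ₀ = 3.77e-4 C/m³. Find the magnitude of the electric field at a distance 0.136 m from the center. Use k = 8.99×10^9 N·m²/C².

By spherical symmetry E is radial; choose a Gaussian sphere of radius r = 0.136 m (r < R).
Integrate the density: Q_enc = 4π ∫₀^r ρ₀(r'/R)^1 r'² dr' = 4πρ₀ r^4/(4·R) = 1.278e-6 C.
By Gauss's law, ∮E·dA = E·4πr² = Q_enc/ε₀.
E = k|Q_enc|/r² = (8.99×10^9)(1.278e-6)/(0.136)² = 6.21×10^5 N/C.

|E| ≈ 6.21e5 V/m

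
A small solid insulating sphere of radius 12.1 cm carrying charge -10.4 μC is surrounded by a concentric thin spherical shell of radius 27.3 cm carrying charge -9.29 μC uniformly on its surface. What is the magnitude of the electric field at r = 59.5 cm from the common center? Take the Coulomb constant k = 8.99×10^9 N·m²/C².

Take a concentric spherical Gaussian surface of radius r = 59.5 cm (r > 27.3 cm, enclosing both).
Q_enc = (-10.4 μC) + (-9.29 μC) = -1.969×10^-5 C.
Gauss's law: E·4πr² = Q_enc/ε₀.
E = k|Q_enc|/r² = (8.99×10^9)(1.969e-5)/(0.595)² = 5.00×10^5 N/C.

|E| = 5.00×10^5 N/C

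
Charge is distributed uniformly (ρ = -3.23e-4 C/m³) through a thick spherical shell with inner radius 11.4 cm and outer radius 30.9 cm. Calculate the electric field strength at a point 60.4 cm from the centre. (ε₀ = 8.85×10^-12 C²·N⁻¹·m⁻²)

|E| = 9.34×10^5 N/C

Symmetry ⇒ E = E(r) r̂. Gaussian sphere of radius r = 60.4 cm (r > 30.9 cm, enclosing the whole shell).
Q_enc = ρ·(4π/3)(b³ − a³) = (-3.23×10^-4)·(4π/3)·((0.309)³ − (0.114)³) = -3.791×10^-5 C.
Since E is radial and uniform over the Gaussian sphere, Φ = E·4πr² = Q_enc/ε₀.
E = |Q_enc|/(4πε₀r²) = (3.791e-5)/(4π·8.85×10^-12·(0.604)²) = 9.34e5 N/C.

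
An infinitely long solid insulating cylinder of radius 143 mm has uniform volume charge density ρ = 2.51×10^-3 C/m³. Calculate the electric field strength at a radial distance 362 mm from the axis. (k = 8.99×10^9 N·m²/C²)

E ≈ 8.01×10^6 N/C

Coaxial Gaussian cylinder, radius r = 362 mm, length L (r > 143 mm, full cross-section enclosed).
λ_enc = ρ·πR² = (2.51e-3)π(0.143)² = 1.612e-4 C/m.
Since E is radial and uniform over the curved surface, Φ = E·2πrL = Q_enc/ε₀ = λ_enc L/ε₀.
E = 2k|λ_enc|/r = 2(8.99×10^9)(1.612×10^-4)/(0.362) = 8.01e6 N/C.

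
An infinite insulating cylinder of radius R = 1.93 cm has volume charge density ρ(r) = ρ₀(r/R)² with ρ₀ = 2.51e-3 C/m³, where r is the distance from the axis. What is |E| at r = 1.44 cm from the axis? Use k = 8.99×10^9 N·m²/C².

Choose a coaxial cylinder of radius r = 1.44 cm (arbitrary length L) as the Gaussian surface (r < R).
Integrating ρ over the cross-section to radius r: λ_enc = (2πρ₀/R²) ∫₀^r r'^3 dr' = 2πρ₀ r^4/(4·R²) = 4.551e-7 C/m.
Applying ∮E·dA = Q_enc/ε₀ with the end caps contributing no flux:
E = 2k|λ_enc|/r = 2(8.99×10^9)(4.551×10^-7)/(0.0144) = 5.68×10^5 N/C.

|E| ≈ 5.68×10^5 V/m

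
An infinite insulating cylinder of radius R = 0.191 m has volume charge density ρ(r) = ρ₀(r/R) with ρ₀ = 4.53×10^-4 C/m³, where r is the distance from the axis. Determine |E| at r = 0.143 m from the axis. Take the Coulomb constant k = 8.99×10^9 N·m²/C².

Coaxial Gaussian cylinder, radius r = 0.143 m, length L (r < R).
Integrating ρ over the cross-section to radius r: λ_enc = (2πρ₀/R) ∫₀^r r'^2 dr' = 2πρ₀ r^3/(3·R) = 1.453×10^-5 C/m.
Since E is radial and uniform over the curved surface, Φ = E·2πrL = Q_enc/ε₀ = λ_enc L/ε₀.
E = 2k|λ_enc|/r = 2(8.99×10^9)(1.453×10^-5)/(0.143) = 1.83×10^6 N/C.

|E| ≈ 1.83×10^6 N/C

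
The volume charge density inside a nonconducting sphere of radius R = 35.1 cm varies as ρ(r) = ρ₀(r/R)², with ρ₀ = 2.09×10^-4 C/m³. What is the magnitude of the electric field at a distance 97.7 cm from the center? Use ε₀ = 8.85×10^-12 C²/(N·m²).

|E| ≈ 2.14e5 N/C

Take a concentric spherical Gaussian surface of radius r = 97.7 cm (r > R, all charge enclosed).
Q_enc = 4π ∫₀^R ρ₀(r'/R)^2 r'² dr' = 4πρ₀R³/5 = 2.271e-5 C.
Gauss's law: E·4πr² = Q_enc/ε₀.
E = |Q_enc|/(4πε₀r²) = (2.271×10^-5)/(4π·8.85×10^-12·(0.977)²) = 2.14e5 N/C.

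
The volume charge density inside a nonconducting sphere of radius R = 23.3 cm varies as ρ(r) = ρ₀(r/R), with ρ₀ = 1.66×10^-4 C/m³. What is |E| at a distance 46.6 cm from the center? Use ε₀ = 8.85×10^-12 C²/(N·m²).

2.73e5 V/m

Take a concentric spherical Gaussian surface of radius r = 46.6 cm (r > R, all charge enclosed).
Q_enc = 4π ∫₀^R ρ₀(r'/R)^1 r'² dr' = 4πρ₀R³/4 = 6.597e-6 C.
By Gauss's law, ∮E·dA = E·4πr² = Q_enc/ε₀.
E = |Q_enc|/(4πε₀r²) = (6.597×10^-6)/(4π·8.85×10^-12·(0.466)²) = 2.73×10^5 N/C.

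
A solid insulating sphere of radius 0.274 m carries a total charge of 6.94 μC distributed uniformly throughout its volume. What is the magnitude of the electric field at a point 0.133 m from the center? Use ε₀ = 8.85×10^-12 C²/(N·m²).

Take a concentric spherical Gaussian surface of radius r = 0.133 m (r < R).
For a uniform sphere the enclosed fraction is (r/R)³, so Q_enc = (6.94 μC)(0.133/0.274)³ = 7.937e-7 C.
Gauss's law: E·4πr² = Q_enc/ε₀.
E = |Q_enc|/(4πε₀r²) = (7.937e-7)/(4π·8.85×10^-12·(0.133)²) = 4.03×10^5 N/C.

E = 4.03×10^5 N/C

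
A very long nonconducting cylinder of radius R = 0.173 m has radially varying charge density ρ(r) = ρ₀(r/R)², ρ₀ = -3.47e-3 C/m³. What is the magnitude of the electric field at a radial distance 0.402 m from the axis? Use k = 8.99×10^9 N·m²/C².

Choose a coaxial cylinder of radius r = 0.402 m (arbitrary length L) as the Gaussian surface (r > R, full charge per length enclosed).
λ_enc = 2π ∫₀^R ρ₀(r'/R)^2 r' dr' = 2πρ₀R²/4 = -1.631e-4 C/m.
By Gauss's law (flux through the curved wall only), E·2πrL = λ_enc L/ε₀.
E = 2k|λ_enc|/r = 2(8.99×10^9)(1.631e-4)/(0.402) = 7.30×10^6 N/C.

|E| = 7.30×10^6 N/C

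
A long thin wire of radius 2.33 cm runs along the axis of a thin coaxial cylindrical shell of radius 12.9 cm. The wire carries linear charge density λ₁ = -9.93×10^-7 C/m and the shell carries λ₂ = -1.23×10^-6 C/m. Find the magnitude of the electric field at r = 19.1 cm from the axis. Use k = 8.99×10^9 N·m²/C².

Choose a coaxial cylinder of radius r = 19.1 cm (arbitrary length L) as the Gaussian surface (r > 12.9 cm, enclosing both).
λ_enc = λ₁ + λ₂ = (-9.93e-7) + (-1.23×10^-6) = -2.223e-6 C/m.
Since E is radial and uniform over the curved surface, Φ = E·2πrL = Q_enc/ε₀ = λ_enc L/ε₀.
E = 2k|λ_enc|/r = 2(8.99×10^9)(2.223×10^-6)/(0.191) = 2.09×10^5 N/C.

2.09e5 N/C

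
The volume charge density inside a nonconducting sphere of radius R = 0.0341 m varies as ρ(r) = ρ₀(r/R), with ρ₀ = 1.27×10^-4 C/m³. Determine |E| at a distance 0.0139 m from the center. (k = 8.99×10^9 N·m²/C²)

2.03e4 N/C

Use a concentric Gaussian sphere at r = 0.0139 m (r < R).
Q_enc = ∫₀^r ρ(r')·4πr'² dr' = (4πρ₀/R) ∫₀^r r'^3 dr' = 4πρ₀ r^4/(4·R) = 4.368e-10 C.
By Gauss's law, ∮E·dA = E·4πr² = Q_enc/ε₀.
E = k|Q_enc|/r² = (8.99×10^9)(4.368×10^-10)/(0.0139)² = 2.03×10^4 N/C.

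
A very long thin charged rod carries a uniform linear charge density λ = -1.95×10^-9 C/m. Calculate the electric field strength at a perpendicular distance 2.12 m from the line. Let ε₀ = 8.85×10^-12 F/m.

By cylindrical symmetry E is radial; use a coaxial Gaussian cylinder of radius 2.12 m and length L.
Q_enc = λL, so λ_enc = -1.95×10^-9 C/m.
Gauss's law: E·2πrL = λ_enc L/ε₀.
E = |λ_enc|/(2πε₀r) = (1.95e-9)/(2π·8.85×10^-12·2.12) = 16.5 N/C.

|E| = 16.5 N/C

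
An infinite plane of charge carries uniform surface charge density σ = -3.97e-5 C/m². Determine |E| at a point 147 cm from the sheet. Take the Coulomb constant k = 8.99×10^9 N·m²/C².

Choose a cylindrical pillbox piercing the sheet, end faces (area A) parallel to it.
Only the two end caps contribute flux: Φ = 2EA. With Q_enc = σA, Gauss's law gives E = |σ|/(2ε₀).
E = 2πk|σ| = 2π(8.99×10^9)(3.97e-5) = 2.24×10^6 N/C.

E ≈ 2.24e6 N/C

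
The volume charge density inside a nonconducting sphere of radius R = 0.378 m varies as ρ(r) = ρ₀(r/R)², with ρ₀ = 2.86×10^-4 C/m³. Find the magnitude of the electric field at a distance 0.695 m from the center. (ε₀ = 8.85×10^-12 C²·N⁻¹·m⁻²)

Take a concentric spherical Gaussian surface of radius r = 0.695 m (r > R, all charge enclosed).
Q_enc = 4π ∫₀^R ρ₀(r'/R)^2 r'² dr' = 4πρ₀R³/5 = 3.882e-5 C.
Applying ∮E·dA = Q_enc/ε₀ with Φ = E(4πr²):
E = |Q_enc|/(4πε₀r²) = (3.882×10^-5)/(4π·8.85×10^-12·(0.695)²) = 7.23×10^5 N/C.

|E| = 7.23×10^5 N/C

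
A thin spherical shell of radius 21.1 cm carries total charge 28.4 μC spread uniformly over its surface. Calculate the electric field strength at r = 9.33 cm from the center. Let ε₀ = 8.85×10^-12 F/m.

E = 0 (no enclosed charge)

Symmetry ⇒ E = E(r) r̂. Gaussian sphere of radius r = 9.33 cm (inside the shell, r < 21.1 cm).
All the charge is outside the Gaussian surface: Q_enc = 0, hence E = 0 everywhere inside the shell.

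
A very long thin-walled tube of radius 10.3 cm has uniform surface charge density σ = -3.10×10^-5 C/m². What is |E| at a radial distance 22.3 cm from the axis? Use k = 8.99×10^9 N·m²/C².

Coaxial Gaussian cylinder, radius r = 22.3 cm, length L (r > 10.3 cm).
The whole shell is enclosed: λ_enc = σ·2πR = (-3.10e-5)·2π·(0.103) = -2.006×10^-5 C/m.
Gauss's law: E·2πrL = λ_enc L/ε₀.
E = 2k|λ_enc|/r = 2(8.99×10^9)(2.006×10^-5)/(0.223) = 1.62×10^6 N/C.

E ≈ 1.62×10^6 N/C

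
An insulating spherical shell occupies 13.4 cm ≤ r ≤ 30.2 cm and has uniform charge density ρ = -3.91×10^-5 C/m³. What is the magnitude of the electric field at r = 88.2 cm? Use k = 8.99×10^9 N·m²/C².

E = 4.76×10^4 V/m

Take a concentric spherical Gaussian surface of radius r = 88.2 cm (r > 30.2 cm, enclosing the whole shell).
Q_enc = ρ·(4π/3)(b³ − a³) = (-3.91e-5)·(4π/3)·((0.302)³ − (0.134)³) = -4.117×10^-6 C.
Gauss's law: E·4πr² = Q_enc/ε₀.
E = k|Q_enc|/r² = (8.99×10^9)(4.117×10^-6)/(0.882)² = 4.76×10^4 N/C.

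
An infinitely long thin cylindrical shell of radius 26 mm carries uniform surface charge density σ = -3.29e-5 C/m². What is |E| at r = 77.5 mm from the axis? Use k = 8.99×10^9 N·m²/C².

1.25×10^6 N/C

Take a coaxial cylindrical Gaussian surface of radius r = 77.5 mm and length L (r > 26 mm).
The whole shell is enclosed: λ_enc = σ·2πR = (-3.29×10^-5)·2π·(0.026) = -5.375×10^-6 C/m.
By Gauss's law (flux through the curved wall only), E·2πrL = λ_enc L/ε₀.
E = 2k|λ_enc|/r = 2(8.99×10^9)(5.375×10^-6)/(0.0775) = 1.25×10^6 N/C.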